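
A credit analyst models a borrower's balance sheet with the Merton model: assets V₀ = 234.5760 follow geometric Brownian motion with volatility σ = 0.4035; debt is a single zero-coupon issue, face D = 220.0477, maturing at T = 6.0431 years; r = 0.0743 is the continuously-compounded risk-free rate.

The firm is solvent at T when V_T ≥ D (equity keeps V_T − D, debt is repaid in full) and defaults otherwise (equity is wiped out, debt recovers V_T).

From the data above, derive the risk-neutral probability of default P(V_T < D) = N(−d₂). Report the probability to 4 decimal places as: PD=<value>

PD=0.4916

Apply the equity-as-call identities (strike 220.0477, horizon 6.0431 years):
d₁ = [ln(V₀/D) + (r + σ²/2)T] / (σ√T)
   = [ln(234.5760/220.0477) + (0.0743 + 0.5·0.4035²)·6.0431] / (0.4035·√6.0431)
   = [0.063935 + 0.940948] / 0.991913 = 1.013076
d₂ = d₁ − σ√T = 1.013076 − 0.991913 = 0.021163
risk-neutral PD = N(−d₂) = N(-0.021163) = 0.491558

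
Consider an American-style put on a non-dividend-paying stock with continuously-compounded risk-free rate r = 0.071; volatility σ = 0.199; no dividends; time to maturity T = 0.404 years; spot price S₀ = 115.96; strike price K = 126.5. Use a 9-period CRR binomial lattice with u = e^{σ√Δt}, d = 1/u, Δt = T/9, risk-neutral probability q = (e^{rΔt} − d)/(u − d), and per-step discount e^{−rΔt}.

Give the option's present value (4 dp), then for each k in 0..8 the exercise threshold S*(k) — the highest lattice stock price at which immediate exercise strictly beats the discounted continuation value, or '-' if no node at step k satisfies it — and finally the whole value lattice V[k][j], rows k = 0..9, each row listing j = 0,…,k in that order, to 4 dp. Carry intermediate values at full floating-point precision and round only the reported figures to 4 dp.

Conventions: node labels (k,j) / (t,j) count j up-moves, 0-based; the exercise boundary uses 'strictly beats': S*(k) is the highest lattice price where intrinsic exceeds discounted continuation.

params: Δt=0.04489 u=1.04306 d=0.95871 q=0.52731 e^(-rΔt)=0.99682
t_9 payoffs: 47.1565 40.1758 32.5808 24.3177 15.3275 5.5463 0.0000 0.0000 0.0000 0.0000
t_8: node(8,0) S=82.7603 payoff=43.7397 vs cont=43.3372 → 43.7397 [stop]  node(8,1) S=90.0417 payoff=36.4583 vs cont=36.0558 → 36.4583 [stop]  node(8,2) S=97.9637 payoff=28.5363 vs cont=28.1338 → 28.5363 [stop]  node(8,3) S=106.5827 payoff=19.9173 vs cont=19.5148 → 19.9173 [stop]  node(8,4) S=115.9600 payoff=10.5400 vs cont=10.1375 → 10.5400 [stop]  node(8,5) S=126.1623 payoff=0.3377 vs cont=2.6134 → 2.6134 [wait]  node(8,6) S=137.2623 payoff=0.0000 vs cont=0.0000 → 0.0000 [wait]  node(8,7) S=149.3389 payoff=0.0000 vs cont=0.0000 → 0.0000 [wait]  node(8,8) S=162.4780 payoff=0.0000 vs cont=0.0000 → 0.0000 [wait]  ⇒ S*(8)=115.9600
t_7: node(7,0) S=86.3242 payoff=40.1758 vs cont=39.7732 → 40.1758 [stop]  node(7,1) S=93.9192 payoff=32.5808 vs cont=32.1783 → 32.5808 [stop]  node(7,2) S=102.1823 payoff=24.3177 vs cont=23.9151 → 24.3177 [stop]  node(7,3) S=111.1725 payoff=15.3275 vs cont=14.9250 → 15.3275 [stop]  node(7,4) S=120.9537 payoff=5.5463 vs cont=6.3400 → 6.3400 [wait]  node(7,5) S=131.5953 payoff=0.0000 vs cont=1.2314 → 1.2314 [wait]  node(7,6) S=143.1733 payoff=0.0000 vs cont=0.0000 → 0.0000 [wait]  node(7,7) S=155.7699 payoff=0.0000 vs cont=0.0000 → 0.0000 [wait]  ⇒ S*(7)=111.1725
t_6: node(6,0) S=90.0417 payoff=36.4583 vs cont=36.0558 → 36.4583 [stop]  node(6,1) S=97.9637 payoff=28.5363 vs cont=28.1338 → 28.5363 [stop]  node(6,2) S=106.5827 payoff=19.9173 vs cont=19.5148 → 19.9173 [stop]  node(6,3) S=115.9600 payoff=10.5400 vs cont=10.5546 → 10.5546 [wait]  node(6,4) S=126.1623 payoff=0.3377 vs cont=3.6346 → 3.6346 [wait]  node(6,5) S=137.2623 payoff=0.0000 vs cont=0.5802 → 0.5802 [wait]  node(6,6) S=149.3389 payoff=0.0000 vs cont=0.0000 → 0.0000 [wait]  ⇒ S*(6)=106.5827
t_5: node(5,0) S=93.9192 payoff=32.5808 vs cont=32.1783 → 32.5808 [stop]  node(5,1) S=102.1823 payoff=24.3177 vs cont=23.9151 → 24.3177 [stop]  node(5,2) S=111.1725 payoff=15.3275 vs cont=14.9327 → 15.3275 [stop]  node(5,3) S=120.9537 payoff=5.5463 vs cont=6.8837 → 6.8837 [wait]  node(5,4) S=131.5953 payoff=0.0000 vs cont=2.0176 → 2.0176 [wait]  node(5,5) S=143.1733 payoff=0.0000 vs cont=0.2734 → 0.2734 [wait]  ⇒ S*(5)=111.1725
t_4: node(4,0) S=97.9637 payoff=28.5363 vs cont=28.1338 → 28.5363 [stop]  node(4,1) S=106.5827 payoff=19.9173 vs cont=19.5148 → 19.9173 [stop]  node(4,2) S=115.9600 payoff=10.5400 vs cont=10.8404 → 10.8404 [wait]  node(4,3) S=126.1623 payoff=0.3377 vs cont=4.3040 → 4.3040 [wait]  node(4,4) S=137.2623 payoff=0.0000 vs cont=1.0944 → 1.0944 [wait]  ⇒ S*(4)=106.5827
t_3: node(3,0) S=102.1823 payoff=24.3177 vs cont=23.9151 → 24.3177 [stop]  node(3,1) S=111.1725 payoff=15.3275 vs cont=15.0829 → 15.3275 [stop]  node(3,2) S=120.9537 payoff=5.5463 vs cont=7.3702 → 7.3702 [wait]  node(3,3) S=131.5953 payoff=0.0000 vs cont=2.6032 → 2.6032 [wait]  ⇒ S*(3)=111.1725
t_2: node(2,0) S=106.5827 payoff=19.9173 vs cont=19.5148 → 19.9173 [stop]  node(2,1) S=115.9600 payoff=10.5400 vs cont=11.0961 → 11.0961 [wait]  node(2,2) S=126.1623 payoff=0.3377 vs cont=4.8411 → 4.8411 [wait]  ⇒ S*(2)=106.5827
t_1: node(1,0) S=111.1725 payoff=15.3275 vs cont=15.2173 → 15.3275 [stop]  node(1,1) S=120.9537 payoff=5.5463 vs cont=7.7730 → 7.7730 [wait]  ⇒ S*(1)=111.1725
t_0: node(0,0) S=115.9600 payoff=10.5400 vs cont=11.3079 → 11.3079 [wait]  ⇒ S*(0)=-

price = 11.3079
boundary = - 111.1725 106.5827 111.1725 106.5827 111.1725 106.5827 111.1725 115.9600
tree:
11.3079
15.3275 7.7730
19.9173 11.0961 4.8411
24.3177 15.3275 7.3702 2.6032
28.5363 19.9173 10.8404 4.3040 1.0944
32.5808 24.3177 15.3275 6.8837 2.0176 0.2734
36.4583 28.5363 19.9173 10.5546 3.6346 0.5802 0.0000
40.1758 32.5808 24.3177 15.3275 6.3400 1.2314 0.0000 0.0000
43.7397 36.4583 28.5363 19.9173 10.5400 2.6134 0.0000 0.0000 0.0000
47.1565 40.1758 32.5808 24.3177 15.3275 5.5463 0.0000 0.0000 0.0000 0.0000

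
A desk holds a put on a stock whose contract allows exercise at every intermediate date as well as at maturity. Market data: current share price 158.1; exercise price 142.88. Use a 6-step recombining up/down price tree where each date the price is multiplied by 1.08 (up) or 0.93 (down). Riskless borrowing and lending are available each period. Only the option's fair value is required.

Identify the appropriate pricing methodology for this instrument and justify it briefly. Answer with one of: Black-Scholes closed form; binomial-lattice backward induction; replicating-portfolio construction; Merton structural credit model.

framework: binomial-lattice backward induction

Key observation: the put (strike 142.88 on spot 158.1) is American-style on a 6-step discrete price model, so the early-exercise decision at every node requires stepwise backward valuation — a closed form cannot price the exercise right.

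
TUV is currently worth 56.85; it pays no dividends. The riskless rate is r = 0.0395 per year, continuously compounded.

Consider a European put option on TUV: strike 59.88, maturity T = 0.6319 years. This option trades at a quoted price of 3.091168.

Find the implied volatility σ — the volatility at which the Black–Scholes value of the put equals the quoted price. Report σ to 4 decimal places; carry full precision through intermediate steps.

At σ = 0.1220 the Black–Scholes value reproduces the quote:
σ√T = 0.122·√0.6319 = 0.096980
d₁ = (ln(S/K) + (r+σ²/2)T) / (σ√T) = (ln(56.85/59.88) + (0.0395+0.122²/2)·0.6319) / 0.096980 = (-0.051926 + 0.029663) / 0.096980 = -0.229569
d₂ = d₁ − σ√T = -0.229569 − 0.096980 = -0.326549
e^{−rT} = 0.975349
N(−d₁) = 0.590787,  N(−d₂) = 0.627996
V = K·e^{−rT}·N(−d₂) − S·N(−d₁) = 36.677388 − 33.586220 = 3.091168 (the quoted price), and the Black–Scholes price is strictly increasing in σ, so σ is unique

sigma = 0.1220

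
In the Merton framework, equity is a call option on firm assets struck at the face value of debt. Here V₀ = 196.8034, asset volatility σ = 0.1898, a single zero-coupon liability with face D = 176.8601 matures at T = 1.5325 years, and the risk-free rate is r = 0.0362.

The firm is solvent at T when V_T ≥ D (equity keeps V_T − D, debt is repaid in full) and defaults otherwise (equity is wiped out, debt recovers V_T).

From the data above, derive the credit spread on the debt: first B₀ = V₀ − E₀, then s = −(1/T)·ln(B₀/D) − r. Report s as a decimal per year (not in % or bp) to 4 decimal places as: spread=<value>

spread=0.0245

Apply the equity-as-call identities (strike 176.8601, horizon 1.5325 years):
d₁ = [ln(V₀/D) + (r + σ²/2)T] / (σ√T)
   = [ln(196.8034/176.8601) + (0.0362 + 0.5·0.1898²)·1.5325] / (0.1898·√1.5325)
   = [0.106846 + 0.083080] / 0.234961 = 0.808329
d₂ = d₁ − σ√T = 0.808329 − 0.234961 = 0.573368
N(d₁) = 0.790549,  N(d₂) = 0.716802,  e^(−rT) = 0.946034
E₀ = V₀·N(d₁) − D·e^(−rT)·N(d₂)
   = 196.8034·0.790549 − 176.8601·0.946034·0.716802 = 35.650554
B₀ = V₀ − E₀ = 196.8034 − 35.650554 = 161.152846
spread = −(1/T)·ln(B₀/D) − r = −(1/1.5325)·ln(161.152846/176.8601) − 0.0362 = 0.02448891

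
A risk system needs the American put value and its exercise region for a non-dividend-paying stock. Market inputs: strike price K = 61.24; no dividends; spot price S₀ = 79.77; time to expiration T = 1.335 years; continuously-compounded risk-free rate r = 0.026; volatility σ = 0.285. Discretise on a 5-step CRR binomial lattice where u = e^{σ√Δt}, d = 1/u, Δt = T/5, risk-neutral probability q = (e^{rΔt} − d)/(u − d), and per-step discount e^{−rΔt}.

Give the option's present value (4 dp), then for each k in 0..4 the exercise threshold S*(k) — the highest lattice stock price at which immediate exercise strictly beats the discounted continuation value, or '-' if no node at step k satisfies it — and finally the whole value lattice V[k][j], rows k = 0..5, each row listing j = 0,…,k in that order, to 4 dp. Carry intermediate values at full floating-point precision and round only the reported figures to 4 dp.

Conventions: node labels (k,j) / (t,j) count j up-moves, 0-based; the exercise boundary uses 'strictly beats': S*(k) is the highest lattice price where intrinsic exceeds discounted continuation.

Δt=0.26700, u=1.15866, d=0.86306, q=0.48682, disc=e^(-rΔt)=0.99308
k=5 terminal: V=max(K-S,0) → 23.0406 9.9574 0.0000 0.0000 0.0000 0.0000
k=4: j=0 S=44.2602 intr=16.9798 cont=16.5561 V=16.9798[EX]; j=1 S=59.4192 intr=1.8208 cont=5.0746 V=5.0746[hold]; j=2 S=79.7700 intr=0.0000 cont=0.0000 V=0.0000[hold]; j=3 S=107.0909 intr=0.0000 cont=0.0000 V=0.0000[hold]; j=4 S=143.7691 intr=0.0000 cont=0.0000 V=0.0000[hold]  S*(4)=44.2602
k=3: j=0 S=51.2826 intr=9.9574 cont=11.1068 V=11.1068[hold]; j=1 S=68.8467 intr=0.0000 cont=2.5862 V=2.5862[hold]; j=2 S=92.4264 intr=0.0000 cont=0.0000 V=0.0000[hold]; j=3 S=124.0821 intr=0.0000 cont=0.0000 V=0.0000[hold]  S*(3)=-
k=2: j=0 S=59.4192 intr=1.8208 cont=6.9107 V=6.9107[hold]; j=1 S=79.7700 intr=0.0000 cont=1.3180 V=1.3180[hold]; j=2 S=107.0909 intr=0.0000 cont=0.0000 V=0.0000[hold]  S*(2)=-
k=1: j=0 S=68.8467 intr=0.0000 cont=4.1591 V=4.1591[hold]; j=1 S=92.4264 intr=0.0000 cont=0.6717 V=0.6717[hold]  S*(1)=-
k=0: j=0 S=79.7700 intr=0.0000 cont=2.4444 V=2.4444[hold]  S*(0)=-

price = 2.4444
boundary = - - - - 44.2602
tree:
2.4444
4.1591 0.6717
6.9107 1.3180 0.0000
11.1068 2.5862 0.0000 0.0000
16.9798 5.0746 0.0000 0.0000 0.0000
23.0406 9.9574 0.0000 0.0000 0.0000 0.0000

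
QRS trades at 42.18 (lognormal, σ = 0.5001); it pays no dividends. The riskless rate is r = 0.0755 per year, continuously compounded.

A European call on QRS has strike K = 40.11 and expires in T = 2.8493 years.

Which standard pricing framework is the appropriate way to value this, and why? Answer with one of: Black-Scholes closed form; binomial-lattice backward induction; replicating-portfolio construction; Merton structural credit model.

framework: Black-Scholes closed form

Key observation: a European-exercise option on QRS struck at 40.11 — a GBM underlying with constant parameters — admits an analytic price: the data contain no early exercise, no discrete tree, no debt structure.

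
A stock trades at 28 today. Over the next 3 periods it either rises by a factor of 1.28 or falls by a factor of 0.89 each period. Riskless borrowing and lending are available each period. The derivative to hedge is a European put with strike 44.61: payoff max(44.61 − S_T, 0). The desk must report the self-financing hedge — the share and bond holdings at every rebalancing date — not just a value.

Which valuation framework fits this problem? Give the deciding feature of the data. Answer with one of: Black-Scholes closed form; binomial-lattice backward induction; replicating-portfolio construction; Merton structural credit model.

Key observation: the mandate to exhibit the hedge at every date and state singles out the replicating-portfolio construction on the 3-period tree with factors 1.28 and 0.89 from 28.

framework: replicating-portfolio construction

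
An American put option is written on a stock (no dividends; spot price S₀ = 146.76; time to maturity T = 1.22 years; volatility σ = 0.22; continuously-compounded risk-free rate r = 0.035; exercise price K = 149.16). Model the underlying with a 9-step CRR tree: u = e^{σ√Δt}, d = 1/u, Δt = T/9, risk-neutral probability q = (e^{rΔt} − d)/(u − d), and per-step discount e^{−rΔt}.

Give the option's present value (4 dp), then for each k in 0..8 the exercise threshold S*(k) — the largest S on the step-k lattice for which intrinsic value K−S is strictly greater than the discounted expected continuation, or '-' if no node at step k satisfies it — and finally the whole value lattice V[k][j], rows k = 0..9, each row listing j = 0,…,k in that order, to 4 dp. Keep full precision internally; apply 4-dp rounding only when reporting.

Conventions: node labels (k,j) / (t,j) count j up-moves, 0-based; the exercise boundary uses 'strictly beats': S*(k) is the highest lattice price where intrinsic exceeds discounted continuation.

params: Δt=0.13556 u=1.08437 d=0.92219 q=0.50909 e^(-rΔt)=0.99527
t_9 payoffs: 78.3638 65.9137 51.2741 34.0601 13.8188 0.0000 0.0000 0.0000 0.0000 0.0000
t_8: node(8,0) S=76.7692 payoff=72.3908 vs cont=71.6848 → 72.3908 [stop]  node(8,1) S=90.2698 payoff=58.8902 vs cont=58.1842 → 58.8902 [stop]  node(8,2) S=106.1445 payoff=43.0155 vs cont=42.3095 → 43.0155 [stop]  node(8,3) S=124.8109 payoff=24.3491 vs cont=23.6431 → 24.3491 [stop]  node(8,4) S=146.7600 payoff=2.4000 vs cont=6.7517 → 6.7517 [wait]  node(8,5) S=172.5690 payoff=0.0000 vs cont=0.0000 → 0.0000 [wait]  node(8,6) S=202.9168 payoff=0.0000 vs cont=0.0000 → 0.0000 [wait]  node(8,7) S=238.6014 payoff=0.0000 vs cont=0.0000 → 0.0000 [wait]  node(8,8) S=280.5615 payoff=0.0000 vs cont=0.0000 → 0.0000 [wait]  ⇒ S*(8)=124.8109
t_7: node(7,0) S=83.2463 payoff=65.9137 vs cont=65.2077 → 65.9137 [stop]  node(7,1) S=97.8859 payoff=51.2741 vs cont=50.5681 → 51.2741 [stop]  node(7,2) S=115.0999 payoff=34.0601 vs cont=33.3541 → 34.0601 [stop]  node(7,3) S=135.3412 payoff=13.8188 vs cont=15.3177 → 15.3177 [wait]  node(7,4) S=159.1422 payoff=0.0000 vs cont=3.2988 → 3.2988 [wait]  node(7,5) S=187.1287 payoff=0.0000 vs cont=0.0000 → 0.0000 [wait]  node(7,6) S=220.0369 payoff=0.0000 vs cont=0.0000 → 0.0000 [wait]  node(7,7) S=258.7323 payoff=0.0000 vs cont=0.0000 → 0.0000 [wait]  ⇒ S*(7)=115.0999
t_6: node(6,0) S=90.2698 payoff=58.8902 vs cont=58.1842 → 58.8902 [stop]  node(6,1) S=106.1445 payoff=43.0155 vs cont=42.3095 → 43.0155 [stop]  node(6,2) S=124.8109 payoff=24.3491 vs cont=24.4025 → 24.4025 [wait]  node(6,3) S=146.7600 payoff=2.4000 vs cont=9.1555 → 9.1555 [wait]  node(6,4) S=172.5690 payoff=0.0000 vs cont=1.6118 → 1.6118 [wait]  node(6,5) S=202.9168 payoff=0.0000 vs cont=0.0000 → 0.0000 [wait]  node(6,6) S=238.6014 payoff=0.0000 vs cont=0.0000 → 0.0000 [wait]  ⇒ S*(6)=106.1445
t_5: node(5,0) S=97.8859 payoff=51.2741 vs cont=50.5681 → 51.2741 [stop]  node(5,1) S=115.0999 payoff=34.0601 vs cont=33.3812 → 34.0601 [stop]  node(5,2) S=135.3412 payoff=13.8188 vs cont=16.5617 → 16.5617 [wait]  node(5,3) S=159.1422 payoff=0.0000 vs cont=5.2899 → 5.2899 [wait]  node(5,4) S=187.1287 payoff=0.0000 vs cont=0.7875 → 0.7875 [wait]  node(5,5) S=220.0369 payoff=0.0000 vs cont=0.0000 → 0.0000 [wait]  ⇒ S*(5)=115.0999
t_4: node(4,0) S=106.1445 payoff=43.0155 vs cont=42.3095 → 43.0155 [stop]  node(4,1) S=124.8109 payoff=24.3491 vs cont=25.0329 → 25.0329 [wait]  node(4,2) S=146.7600 payoff=2.4000 vs cont=10.7722 → 10.7722 [wait]  node(4,3) S=172.5690 payoff=0.0000 vs cont=2.9836 → 2.9836 [wait]  node(4,4) S=202.9168 payoff=0.0000 vs cont=0.3848 → 0.3848 [wait]  ⇒ S*(4)=106.1445
t_3: node(3,0) S=115.0999 payoff=34.0601 vs cont=33.7005 → 34.0601 [stop]  node(3,1) S=135.3412 payoff=13.8188 vs cont=17.6888 → 17.6888 [wait]  node(3,2) S=159.1422 payoff=0.0000 vs cont=6.7749 → 6.7749 [wait]  node(3,3) S=187.1287 payoff=0.0000 vs cont=1.6527 → 1.6527 [wait]  ⇒ S*(3)=115.0999
t_2: node(2,0) S=124.8109 payoff=24.3491 vs cont=25.6039 → 25.6039 [wait]  node(2,1) S=146.7600 payoff=2.4000 vs cont=12.0753 → 12.0753 [wait]  node(2,2) S=172.5690 payoff=0.0000 vs cont=4.1476 → 4.1476 [wait]  ⇒ S*(2)=-
t_1: node(1,0) S=135.3412 payoff=13.8188 vs cont=18.6281 → 18.6281 [wait]  node(1,1) S=159.1422 payoff=0.0000 vs cont=8.0013 → 8.0013 [wait]  ⇒ S*(1)=-
t_0: node(0,0) S=146.7600 payoff=2.4000 vs cont=13.1556 → 13.1556 [wait]  ⇒ S*(0)=-

price = 13.1556
boundary = - - - 115.0999 106.1445 115.0999 106.1445 115.0999 124.8109
tree:
13.1556
18.6281 8.0013
25.6039 12.0753 4.1476
34.0601 17.6888 6.7749 1.6527
43.0155 25.0329 10.7722 2.9836 0.3848
51.2741 34.0601 16.5617 5.2899 0.7875 0.0000
58.8902 43.0155 24.4025 9.1555 1.6118 0.0000 0.0000
65.9137 51.2741 34.0601 15.3177 3.2988 0.0000 0.0000 0.0000
72.3908 58.8902 43.0155 24.3491 6.7517 0.0000 0.0000 0.0000 0.0000
78.3638 65.9137 51.2741 34.0601 13.8188 0.0000 0.0000 0.0000 0.0000 0.0000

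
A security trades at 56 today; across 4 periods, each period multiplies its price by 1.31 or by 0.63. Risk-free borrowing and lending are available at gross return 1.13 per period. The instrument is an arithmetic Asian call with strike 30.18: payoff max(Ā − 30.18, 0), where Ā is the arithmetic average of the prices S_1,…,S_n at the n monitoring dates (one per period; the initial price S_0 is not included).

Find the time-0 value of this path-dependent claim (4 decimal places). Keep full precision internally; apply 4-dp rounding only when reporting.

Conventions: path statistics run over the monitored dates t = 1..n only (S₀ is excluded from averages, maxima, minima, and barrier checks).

Under the martingale measure an up-move has probability p* = 0.7353; value the claim as the probability-weighted average of per-path payoffs, discounted 4 periods at R = 1.13.
Enumerate all 2^4 = 16 price paths (U = up ×1.31, D = down ×0.63); each path with k up-moves has probability p*^k·(1−p*)^(4−k).
DDDD: Ā=20.0827, payoff=0.0000, prob=0.004910
UDDD: Ā=41.7592, payoff=11.5792, prob=0.013638
DUDD: Ā=32.2392, payoff=2.0592, prob=0.013638
UUDD: Ā=67.0371, payoff=36.8571, prob=0.037883
DDUD: Ā=26.2416, payoff=0.0000, prob=0.013638
UDUD: Ā=54.5659, payoff=24.3859, prob=0.037883
DUUD: Ā=45.0459, payoff=14.8659, prob=0.037883
UUUD: Ā=93.6668, payoff=63.4868, prob=0.105232
DDDU: Ā=22.4631, payoff=0.0000, prob=0.013638
UDDU: Ā=46.7090, payoff=16.5290, prob=0.037883
DUDU: Ā=37.1890, payoff=7.0090, prob=0.037883
UUDU: Ā=77.3296, payoff=47.1496, prob=0.105232
DDUU: Ā=31.1914, payoff=1.0114, prob=0.037883
UDUU: Ā=64.8584, payoff=34.6784, prob=0.105232
DUUU: Ā=55.3384, payoff=25.1584, prob=0.105232
UUUU: Ā=115.0687, payoff=84.8887, prob=0.292310
Price = Σ prob·payoff / R^4 = 46.752318 / 1.630474 = 28.6741

price = 28.6741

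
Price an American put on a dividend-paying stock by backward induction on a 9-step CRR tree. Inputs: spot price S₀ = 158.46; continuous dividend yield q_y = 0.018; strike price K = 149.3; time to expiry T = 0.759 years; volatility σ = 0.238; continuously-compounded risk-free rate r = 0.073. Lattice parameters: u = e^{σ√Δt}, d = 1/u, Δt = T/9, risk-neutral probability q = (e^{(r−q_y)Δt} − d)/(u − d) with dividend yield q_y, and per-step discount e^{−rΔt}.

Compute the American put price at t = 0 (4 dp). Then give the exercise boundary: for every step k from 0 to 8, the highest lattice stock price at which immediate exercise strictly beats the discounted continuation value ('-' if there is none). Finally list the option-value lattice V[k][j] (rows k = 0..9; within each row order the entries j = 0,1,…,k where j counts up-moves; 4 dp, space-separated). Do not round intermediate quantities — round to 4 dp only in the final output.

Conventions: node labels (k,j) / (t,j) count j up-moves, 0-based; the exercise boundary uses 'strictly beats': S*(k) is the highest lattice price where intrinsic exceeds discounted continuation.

price = 6.5364
boundary = - - - - 120.1859 112.1597 120.1859 128.7864 138.0024
tree:
6.5364
9.9507 3.4162
14.7261 5.5965 1.4147
21.0933 8.9379 2.5335 0.3836
29.1141 13.8323 4.4600 0.7591 0.0365
37.1403 20.5778 7.6790 1.4981 0.0759 0.0000
44.6305 29.1141 12.8277 2.9478 0.1580 0.0000 0.0000
51.6204 37.1403 20.5136 5.7816 0.3286 0.0000 0.0000 0.0000
58.1436 44.6305 29.1141 11.2976 0.6836 0.0000 0.0000 0.0000 0.0000
64.2311 51.6204 37.1403 20.5136 1.4222 0.0000 0.0000 0.0000 0.0000 0.0000

Δt=0.08433  u=1.07156  d=0.93322  q=0.51633  discount=0.99386
step 9 (expiry): payoffs max(K−S,0) = 64.2311 51.6204 37.1403 20.5136 1.4222 0.0000 0.0000 0.0000 0.0000 0.0000
step 8: (k=8,j=0): S=91.1564, K−S=58.1436, hold=57.3656 ⇒ V=58.1436 exercise | (k=8,j=1): S=104.6695, K−S=44.6305, hold=43.8729 ⇒ V=44.6305 exercise | (k=8,j=2): S=120.1859, K−S=29.1141, hold=28.3801 ⇒ V=29.1141 exercise | (k=8,j=3): S=138.0024, K−S=11.2976, hold=10.5906 ⇒ V=11.2976 exercise | (k=8,j=4): S=158.4600, K−S=0.0000, hold=0.6836 ⇒ V=0.6836 continue | (k=8,j=5): S=181.9503, K−S=0.0000, hold=0.0000 ⇒ V=0.0000 continue | (k=8,j=6): S=208.9228, K−S=0.0000, hold=0.0000 ⇒ V=0.0000 continue | (k=8,j=7): S=239.8938, K−S=0.0000, hold=0.0000 ⇒ V=0.0000 continue | (k=8,j=8): S=275.4559, K−S=0.0000, hold=0.0000 ⇒ V=0.0000 continue  boundary S*=138.0024
step 7: (k=7,j=0): S=97.6796, K−S=51.6204, hold=50.8523 ⇒ V=51.6204 exercise | (k=7,j=1): S=112.1597, K−S=37.1403, hold=36.3941 ⇒ V=37.1403 exercise | (k=7,j=2): S=128.7864, K−S=20.5136, hold=19.7926 ⇒ V=20.5136 exercise | (k=7,j=3): S=147.8778, K−S=1.4222, hold=5.7816 ⇒ V=5.7816 continue | (k=7,j=4): S=169.7994, K−S=0.0000, hold=0.3286 ⇒ V=0.3286 continue | (k=7,j=5): S=194.9707, K−S=0.0000, hold=0.0000 ⇒ V=0.0000 continue | (k=7,j=6): S=223.8734, K−S=0.0000, hold=0.0000 ⇒ V=0.0000 continue | (k=7,j=7): S=257.0606, K−S=0.0000, hold=0.0000 ⇒ V=0.0000 continue  boundary S*=128.7864
step 6: (k=6,j=0): S=104.6695, K−S=44.6305, hold=43.8729 ⇒ V=44.6305 exercise | (k=6,j=1): S=120.1859, K−S=29.1141, hold=28.3801 ⇒ V=29.1141 exercise | (k=6,j=2): S=138.0024, K−S=11.2976, hold=12.8277 ⇒ V=12.8277 continue | (k=6,j=3): S=158.4600, K−S=0.0000, hold=2.9478 ⇒ V=2.9478 continue | (k=6,j=4): S=181.9503, K−S=0.0000, hold=0.1580 ⇒ V=0.1580 continue | (k=6,j=5): S=208.9228, K−S=0.0000, hold=0.0000 ⇒ V=0.0000 continue | (k=6,j=6): S=239.8938, K−S=0.0000, hold=0.0000 ⇒ V=0.0000 continue  boundary S*=120.1859
step 5: (k=5,j=0): S=112.1597, K−S=37.1403, hold=36.3941 ⇒ V=37.1403 exercise | (k=5,j=1): S=128.7864, K−S=20.5136, hold=20.5778 ⇒ V=20.5778 continue | (k=5,j=2): S=147.8778, K−S=1.4222, hold=7.6790 ⇒ V=7.6790 continue | (k=5,j=3): S=169.7994, K−S=0.0000, hold=1.4981 ⇒ V=1.4981 continue | (k=5,j=4): S=194.9707, K−S=0.0000, hold=0.0759 ⇒ V=0.0759 continue | (k=5,j=5): S=223.8734, K−S=0.0000, hold=0.0000 ⇒ V=0.0000 continue  boundary S*=112.1597
step 4: (k=4,j=0): S=120.1859, K−S=29.1141, hold=28.4131 ⇒ V=29.1141 exercise | (k=4,j=1): S=138.0024, K−S=11.2976, hold=13.8323 ⇒ V=13.8323 continue | (k=4,j=2): S=158.4600, K−S=0.0000, hold=4.4600 ⇒ V=4.4600 continue | (k=4,j=3): S=181.9503, K−S=0.0000, hold=0.7591 ⇒ V=0.7591 continue | (k=4,j=4): S=208.9228, K−S=0.0000, hold=0.0365 ⇒ V=0.0365 continue  boundary S*=120.1859
step 3: (k=3,j=0): S=128.7864, K−S=20.5136, hold=21.0933 ⇒ V=21.0933 continue | (k=3,j=1): S=147.8778, K−S=1.4222, hold=8.9379 ⇒ V=8.9379 continue | (k=3,j=2): S=169.7994, K−S=0.0000, hold=2.5335 ⇒ V=2.5335 continue | (k=3,j=3): S=194.9707, K−S=0.0000, hold=0.3836 ⇒ V=0.3836 continue  boundary S*=-
step 2: (k=2,j=0): S=138.0024, K−S=11.2976, hold=14.7261 ⇒ V=14.7261 continue | (k=2,j=1): S=158.4600, K−S=0.0000, hold=5.5965 ⇒ V=5.5965 continue | (k=2,j=2): S=181.9503, K−S=0.0000, hold=1.4147 ⇒ V=1.4147 continue  boundary S*=-
step 1: (k=1,j=0): S=147.8778, K−S=1.4222, hold=9.9507 ⇒ V=9.9507 continue | (k=1,j=1): S=169.7994, K−S=0.0000, hold=3.4162 ⇒ V=3.4162 continue  boundary S*=-
step 0: (k=0,j=0): S=158.4600, K−S=0.0000, hold=6.5364 ⇒ V=6.5364 continue  boundary S*=-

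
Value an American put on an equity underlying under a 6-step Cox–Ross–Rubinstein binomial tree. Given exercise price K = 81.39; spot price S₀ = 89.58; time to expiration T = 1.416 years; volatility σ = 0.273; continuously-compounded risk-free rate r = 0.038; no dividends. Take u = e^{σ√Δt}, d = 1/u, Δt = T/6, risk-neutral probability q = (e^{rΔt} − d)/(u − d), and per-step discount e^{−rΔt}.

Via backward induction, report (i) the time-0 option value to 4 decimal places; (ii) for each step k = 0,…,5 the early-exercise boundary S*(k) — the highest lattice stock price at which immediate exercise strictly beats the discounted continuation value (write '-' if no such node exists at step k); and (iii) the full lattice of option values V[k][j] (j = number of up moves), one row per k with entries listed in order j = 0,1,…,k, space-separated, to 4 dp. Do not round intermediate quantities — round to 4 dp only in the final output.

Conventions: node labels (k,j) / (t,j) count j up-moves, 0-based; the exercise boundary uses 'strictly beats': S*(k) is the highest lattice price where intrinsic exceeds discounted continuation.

Δt=0.23600  u=1.14182  d=0.87580  q=0.50076  discount=0.99107
step 6 (expiry): payoffs max(K−S,0) = 40.9672 28.6887 12.6806 0.0000 0.0000 0.0000 0.0000
step 5: (k=5,j=0): S=46.1556, K−S=35.2344, hold=34.5078 ⇒ V=35.2344 exercise | (k=5,j=1): S=60.1754, K−S=21.2146, hold=20.4880 ⇒ V=21.2146 exercise | (k=5,j=2): S=78.4537, K−S=2.9363, hold=6.2742 ⇒ V=6.2742 continue | (k=5,j=3): S=102.2842, K−S=0.0000, hold=0.0000 ⇒ V=0.0000 continue | (k=5,j=4): S=133.3532, K−S=0.0000, hold=0.0000 ⇒ V=0.0000 continue | (k=5,j=5): S=173.8594, K−S=0.0000, hold=0.0000 ⇒ V=0.0000 continue  boundary S*=60.1754
step 4: (k=4,j=0): S=52.7013, K−S=28.6887, hold=27.9620 ⇒ V=28.6887 exercise | (k=4,j=1): S=68.7094, K−S=12.6806, hold=13.6105 ⇒ V=13.6105 continue | (k=4,j=2): S=89.5800, K−S=0.0000, hold=3.1044 ⇒ V=3.1044 continue | (k=4,j=3): S=116.7901, K−S=0.0000, hold=0.0000 ⇒ V=0.0000 continue | (k=4,j=4): S=152.2652, K−S=0.0000, hold=0.0000 ⇒ V=0.0000 continue  boundary S*=52.7013
step 3: (k=3,j=0): S=60.1754, K−S=21.2146, hold=20.9495 ⇒ V=21.2146 exercise | (k=3,j=1): S=78.4537, K−S=2.9363, hold=8.2750 ⇒ V=8.2750 continue | (k=3,j=2): S=102.2842, K−S=0.0000, hold=1.5360 ⇒ V=1.5360 continue | (k=3,j=3): S=133.3532, K−S=0.0000, hold=0.0000 ⇒ V=0.0000 continue  boundary S*=60.1754
step 2: (k=2,j=0): S=68.7094, K−S=12.6806, hold=14.6035 ⇒ V=14.6035 continue | (k=2,j=1): S=89.5800, K−S=0.0000, hold=4.8566 ⇒ V=4.8566 continue | (k=2,j=2): S=116.7901, K−S=0.0000, hold=0.7600 ⇒ V=0.7600 continue  boundary S*=-
step 1: (k=1,j=0): S=78.4537, K−S=2.9363, hold=9.6359 ⇒ V=9.6359 continue | (k=1,j=1): S=102.2842, K−S=0.0000, hold=2.7802 ⇒ V=2.7802 continue  boundary S*=-
step 0: (k=0,j=0): S=89.5800, K−S=0.0000, hold=6.1475 ⇒ V=6.1475 continue  boundary S*=-

price = 6.1475
boundary = - - - 60.1754 52.7013 60.1754
tree:
6.1475
9.6359 2.7802
14.6035 4.8566 0.7600
21.2146 8.2750 1.5360 0.0000
28.6887 13.6105 3.1044 0.0000 0.0000
35.2344 21.2146 6.2742 0.0000 0.0000 0.0000
40.9672 28.6887 12.6806 0.0000 0.0000 0.0000 0.0000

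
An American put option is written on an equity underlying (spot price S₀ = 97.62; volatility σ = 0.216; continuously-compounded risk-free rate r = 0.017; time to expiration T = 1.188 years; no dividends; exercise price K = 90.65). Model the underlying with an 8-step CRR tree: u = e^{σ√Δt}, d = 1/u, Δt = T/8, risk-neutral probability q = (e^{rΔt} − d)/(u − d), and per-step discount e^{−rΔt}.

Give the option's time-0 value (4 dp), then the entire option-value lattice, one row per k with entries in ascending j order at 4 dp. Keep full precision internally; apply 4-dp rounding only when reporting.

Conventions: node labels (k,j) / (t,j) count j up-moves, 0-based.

price = 5.3555
tree:
5.3555
7.8789 2.8020
11.2608 4.4603 1.1203
15.5597 6.9215 1.9660 0.2611
20.6753 10.4071 3.3918 0.5177 0.0000
26.2640 15.0405 5.7214 1.0264 0.0000 0.0000
31.4063 20.6753 9.3542 2.0351 0.0000 0.0000 0.0000
36.1379 26.2640 14.6015 4.0351 0.0000 0.0000 0.0000 0.0000
40.4916 31.4063 20.6753 8.0005 0.0000 0.0000 0.0000 0.0000 0.0000

Δt=0.14850  u=1.08680  d=0.92013  q=0.49437  discount=0.99748
step 8 (expiry): payoffs max(K−S,0) = 40.4916 31.4063 20.6753 8.0005 0.0000 0.0000 0.0000 0.0000 0.0000
k=7: (k=7,j=0): S=54.5121, K−S=36.1379, hold=35.9093 ⇒ V=36.1379 exercise | (k=7,j=1): S=64.3860, K−S=26.2640, hold=26.0354 ⇒ V=26.2640 exercise | (k=7,j=2): S=76.0485, K−S=14.6015, hold=14.3730 ⇒ V=14.6015 exercise | (k=7,j=3): S=89.8234, K−S=0.8266, hold=4.0351 ⇒ V=4.0351 continue | (k=7,j=4): S=106.0934, K−S=0.0000, hold=0.0000 ⇒ V=0.0000 continue | (k=7,j=5): S=125.3104, K−S=0.0000, hold=0.0000 ⇒ V=0.0000 continue | (k=7,j=6): S=148.0082, K−S=0.0000, hold=0.0000 ⇒ V=0.0000 continue | (k=7,j=7): S=174.8174, K−S=0.0000, hold=0.0000 ⇒ V=0.0000 continue
k=6: (k=6,j=0): S=59.2437, K−S=31.4063, hold=31.1777 ⇒ V=31.4063 exercise | (k=6,j=1): S=69.9747, K−S=20.6753, hold=20.4467 ⇒ V=20.6753 exercise | (k=6,j=2): S=82.6495, K−S=8.0005, hold=9.3542 ⇒ V=9.3542 continue | (k=6,j=3): S=97.6200, K−S=0.0000, hold=2.0351 ⇒ V=2.0351 continue | (k=6,j=4): S=115.3022, K−S=0.0000, hold=0.0000 ⇒ V=0.0000 continue | (k=6,j=5): S=136.1873, K−S=0.0000, hold=0.0000 ⇒ V=0.0000 continue | (k=6,j=6): S=160.8553, K−S=0.0000, hold=0.0000 ⇒ V=0.0000 continue
k=5: (k=5,j=0): S=64.3860, K−S=26.2640, hold=26.0354 ⇒ V=26.2640 exercise | (k=5,j=1): S=76.0485, K−S=14.6015, hold=15.0405 ⇒ V=15.0405 continue | (k=5,j=2): S=89.8234, K−S=0.8266, hold=5.7214 ⇒ V=5.7214 continue | (k=5,j=3): S=106.0934, K−S=0.0000, hold=1.0264 ⇒ V=1.0264 continue | (k=5,j=4): S=125.3104, K−S=0.0000, hold=0.0000 ⇒ V=0.0000 continue | (k=5,j=5): S=148.0082, K−S=0.0000, hold=0.0000 ⇒ V=0.0000 continue
k=4: (k=4,j=0): S=69.9747, K−S=20.6753, hold=20.6632 ⇒ V=20.6753 exercise | (k=4,j=1): S=82.6495, K−S=8.0005, hold=10.4071 ⇒ V=10.4071 continue | (k=4,j=2): S=97.6200, K−S=0.0000, hold=3.3918 ⇒ V=3.3918 continue | (k=4,j=3): S=115.3022, K−S=0.0000, hold=0.5177 ⇒ V=0.5177 continue | (k=4,j=4): S=136.1873, K−S=0.0000, hold=0.0000 ⇒ V=0.0000 continue
k=3: (k=3,j=0): S=76.0485, K−S=14.6015, hold=15.5597 ⇒ V=15.5597 continue | (k=3,j=1): S=89.8234, K−S=0.8266, hold=6.9215 ⇒ V=6.9215 continue | (k=3,j=2): S=106.0934, K−S=0.0000, hold=1.9660 ⇒ V=1.9660 continue | (k=3,j=3): S=125.3104, K−S=0.0000, hold=0.2611 ⇒ V=0.2611 continue
k=2: (k=2,j=0): S=82.6495, K−S=8.0005, hold=11.2608 ⇒ V=11.2608 continue | (k=2,j=1): S=97.6200, K−S=0.0000, hold=4.4603 ⇒ V=4.4603 continue | (k=2,j=2): S=115.3022, K−S=0.0000, hold=1.1203 ⇒ V=1.1203 continue
k=1: (k=1,j=0): S=89.8234, K−S=0.8266, hold=7.8789 ⇒ V=7.8789 continue | (k=1,j=1): S=106.0934, K−S=0.0000, hold=2.8020 ⇒ V=2.8020 continue
k=0: (k=0,j=0): S=97.6200, K−S=0.0000, hold=5.3555 ⇒ V=5.3555 continue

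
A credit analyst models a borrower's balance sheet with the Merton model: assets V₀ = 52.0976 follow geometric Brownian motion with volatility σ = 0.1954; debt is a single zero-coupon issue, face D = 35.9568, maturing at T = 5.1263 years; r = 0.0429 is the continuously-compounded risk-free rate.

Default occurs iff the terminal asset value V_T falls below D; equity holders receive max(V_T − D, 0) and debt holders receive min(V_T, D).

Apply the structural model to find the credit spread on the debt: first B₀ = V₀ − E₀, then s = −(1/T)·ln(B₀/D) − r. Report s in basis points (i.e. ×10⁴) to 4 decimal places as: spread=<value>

spread=48.7365

Apply the equity-as-call identities (strike 35.9568, horizon 5.1263 years):
d₁ = [ln(V₀/D) + (r + σ²/2)T] / (σ√T)
   = [ln(52.0976/35.9568) + (0.0429 + 0.5·0.1954²)·5.1263] / (0.1954·√5.1263)
   = [0.370801 + 0.317782] / 0.442412 = 1.556430
d₂ = d₁ − σ√T = 1.556430 − 0.442412 = 1.114019
N(d₁) = 0.940197,  N(d₂) = 0.867364,  e^(−rT) = 0.802584
E₀ = V₀·N(d₁) − D·e^(−rT)·N(d₂)
   = 52.0976·0.940197 − 35.9568·0.802584·0.867364 = 23.951293
B₀ = V₀ − E₀ = 52.0976 − 23.951293 = 28.146307
spread = −(1/T)·ln(B₀/D) − r = −(1/5.1263)·ln(28.146307/35.9568) − 0.0429 = 0.00487365
in basis points: 0.00487365 × 10⁴ = 48.7365 bp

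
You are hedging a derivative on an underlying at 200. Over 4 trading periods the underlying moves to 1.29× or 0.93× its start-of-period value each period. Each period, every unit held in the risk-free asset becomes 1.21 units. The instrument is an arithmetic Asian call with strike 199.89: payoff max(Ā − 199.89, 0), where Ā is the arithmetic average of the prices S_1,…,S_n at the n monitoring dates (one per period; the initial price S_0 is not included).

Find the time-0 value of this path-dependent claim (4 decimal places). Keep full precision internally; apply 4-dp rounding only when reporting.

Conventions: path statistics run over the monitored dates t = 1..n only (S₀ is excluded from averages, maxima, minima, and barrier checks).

price = 60.5652

Set p* = 0.7778 (from d < R < u); the path-dependent value is the discounted p*-expectation over all price paths.
Enumerate all 2^4 = 16 price paths (U = up ×1.29, D = down ×0.93); each path with k up-moves has probability p*^k·(1−p*)^(4−k).
DDDD: Ā=167.3655, payoff=0.0000, prob=0.002439
UDDD: Ā=232.1521, payoff=32.2621, prob=0.008535
DUDD: Ā=214.1521, payoff=14.2621, prob=0.008535
UUDD: Ā=297.0497, payoff=97.1597, prob=0.029873
DDUD: Ā=197.4121, payoff=0.0000, prob=0.008535
UDUD: Ā=273.8297, payoff=73.9397, prob=0.029873
DUUD: Ā=255.8297, payoff=55.9397, prob=0.029873
UUUD: Ā=354.8605, payoff=154.9705, prob=0.104557
DDDU: Ā=181.8439, payoff=0.0000, prob=0.008535
UDDU: Ā=252.2351, payoff=52.3451, prob=0.029873
DUDU: Ā=234.2351, payoff=34.3451, prob=0.029873
UUDU: Ā=324.9067, payoff=125.0167, prob=0.104557
DDUU: Ā=217.4951, payoff=17.6051, prob=0.029873
UDUU: Ā=301.6867, payoff=101.7967, prob=0.104557
DUUU: Ā=283.6867, payoff=83.7967, prob=0.104557
UUUU: Ā=393.5009, payoff=193.6109, prob=0.365950
Price = Σ prob·payoff / R^4 = 129.826985 / 2.143589 = 60.5652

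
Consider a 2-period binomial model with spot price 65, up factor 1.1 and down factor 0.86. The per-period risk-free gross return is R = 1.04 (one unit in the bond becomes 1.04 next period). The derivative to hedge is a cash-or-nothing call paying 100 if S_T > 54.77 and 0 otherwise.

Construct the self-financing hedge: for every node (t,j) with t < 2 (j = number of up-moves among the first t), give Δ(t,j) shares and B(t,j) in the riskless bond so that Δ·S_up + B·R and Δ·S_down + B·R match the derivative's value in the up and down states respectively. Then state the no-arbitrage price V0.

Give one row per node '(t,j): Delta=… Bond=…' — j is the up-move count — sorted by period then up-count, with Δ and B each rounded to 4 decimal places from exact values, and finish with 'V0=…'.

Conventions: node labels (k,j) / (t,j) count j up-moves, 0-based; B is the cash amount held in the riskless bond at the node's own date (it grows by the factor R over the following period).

Since d<R<u, set p* = (R−d)/(u−d) = 0.7500; price each node as the discounted p*-expectation of its children.
Payoffs at expiry: V(2,0)=0.0000, V(2,1)=100.0000, V(2,2)=100.0000
(1,0): S=55.9000. Δ = (V_up−V_dn)/(S_up−S_dn) = (100.0000−0.0000)/(61.4900−48.0740) = 7.4538. V = [p*·100.0000 + (1−p*)·0.0000]/1.04 = 72.1154. B = V − Δ·S = -344.5513.
(1,1): S=71.5000. Δ = (V_up−V_dn)/(S_up−S_dn) = (100.0000−100.0000)/(78.6500−61.4900) = 0.0000. V = [p*·100.0000 + (1−p*)·100.0000]/1.04 = 96.1538. B = V − Δ·S = 96.1538.
(0,0): S=65.0000. Δ = (V_up−V_dn)/(S_up−S_dn) = (96.1538−72.1154)/(71.5000−55.9000) = 1.5409. V = [p*·96.1538 + (1−p*)·72.1154]/1.04 = 86.6771. B = V − Δ·S = -13.4831.
As a check, the time-0 holding Δ(0,0)·S0 + B(0,0) comes to 86.6771 — exactly V0.

(0,0): Delta=1.5409 Bond=-13.4831
(1,0): Delta=7.4538 Bond=-344.5513
(1,1): Delta=0.0000 Bond=96.1538
V0=86.6771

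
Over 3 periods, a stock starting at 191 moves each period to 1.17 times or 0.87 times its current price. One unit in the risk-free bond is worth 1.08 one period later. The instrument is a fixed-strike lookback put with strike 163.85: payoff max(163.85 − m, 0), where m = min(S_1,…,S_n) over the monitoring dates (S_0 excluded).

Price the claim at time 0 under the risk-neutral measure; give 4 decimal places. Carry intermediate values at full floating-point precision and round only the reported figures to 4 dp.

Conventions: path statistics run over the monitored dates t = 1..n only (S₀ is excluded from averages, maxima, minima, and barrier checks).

With p* = (R−d)/(u−d) = 0.7000, sum probability × payoff across the paths and divide by R^3.
Enumerate all 2^3 = 8 price paths (U = up ×1.17, D = down ×0.87); each path with k up-moves has probability p*^k·(1−p*)^(3−k).
DDD: m=125.7741, payoff=38.0759, prob=0.027000
UDD: m=169.1444, payoff=0.0000, prob=0.063000
DUD: m=166.1700, payoff=0.0000, prob=0.063000
UUD: m=223.4700, payoff=0.0000, prob=0.147000
DDU: m=144.5679, payoff=19.2821, prob=0.063000
UDU: m=194.4189, payoff=0.0000, prob=0.147000
DUU: m=166.1700, payoff=0.0000, prob=0.147000
UUU: m=223.4700, payoff=0.0000, prob=0.343000
Price = Σ prob·payoff / R^3 = 2.242822 / 1.259712 = 1.7804

price = 1.7804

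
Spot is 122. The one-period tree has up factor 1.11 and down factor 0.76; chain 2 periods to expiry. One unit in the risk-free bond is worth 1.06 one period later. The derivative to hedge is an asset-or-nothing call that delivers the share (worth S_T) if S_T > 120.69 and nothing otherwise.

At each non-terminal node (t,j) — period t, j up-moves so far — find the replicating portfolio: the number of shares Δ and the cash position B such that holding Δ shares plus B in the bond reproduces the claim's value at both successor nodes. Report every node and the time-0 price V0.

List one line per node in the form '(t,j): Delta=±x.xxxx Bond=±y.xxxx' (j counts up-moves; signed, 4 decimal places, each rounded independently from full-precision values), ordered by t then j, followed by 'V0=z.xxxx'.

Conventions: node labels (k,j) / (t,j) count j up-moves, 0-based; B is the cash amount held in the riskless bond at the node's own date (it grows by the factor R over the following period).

Under the risk-neutral measure, an up-move has probability p* = (R−d)/(u−d) = 0.8571 and values discount at R = 1.06.
Payoffs at expiry: V(2,0)=0.0000, V(2,1)=0.0000, V(2,2)=150.3162
(1,0): S=92.7200. Δ = (V_up−V_dn)/(S_up−S_dn) = (0.0000−0.0000)/(102.9192−70.4672) = 0.0000. V = [p*·0.0000 + (1−p*)·0.0000]/1.06 = 0.0000. B = V − Δ·S = 0.0000.
(1,1): S=135.4200. Δ = (V_up−V_dn)/(S_up−S_dn) = (150.3162−0.0000)/(150.3162−102.9192) = 3.1714. V = [p*·150.3162 + (1−p*)·0.0000]/1.06 = 121.5495. B = V − Δ·S = -307.9254.
(0,0): S=122.0000. Δ = (V_up−V_dn)/(S_up−S_dn) = (121.5495−0.0000)/(135.4200−92.7200) = 2.8466. V = [p*·121.5495 + (1−p*)·0.0000]/1.06 = 98.2880. B = V − Δ·S = -248.9963.
Sanity check at the root: Δ(0,0)·S0 + B(0,0) reproduces V0 = 98.2880.

(0,0): Delta=2.8466 Bond=-248.9963
(1,0): Delta=0.0000 Bond=0.0000
(1,1): Delta=3.1714 Bond=-307.9254
V0=98.2880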